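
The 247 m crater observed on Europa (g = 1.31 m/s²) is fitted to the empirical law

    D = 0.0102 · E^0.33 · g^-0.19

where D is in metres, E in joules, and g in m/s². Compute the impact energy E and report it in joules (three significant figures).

E ≈ 2.25 × 10^13 J

Rearranging: E = [D / (0.0102 · g^-0.19)]^(1/0.33).
g^-0.19 = 1.31^-0.19 = 0.9500
D / (0.0102 × 0.9500) = 247 / (9.690 × 10^-3) = 2.549 × 10^4
E = (2.549 × 10^4)^3.0303 = 2.252 × 10^13 J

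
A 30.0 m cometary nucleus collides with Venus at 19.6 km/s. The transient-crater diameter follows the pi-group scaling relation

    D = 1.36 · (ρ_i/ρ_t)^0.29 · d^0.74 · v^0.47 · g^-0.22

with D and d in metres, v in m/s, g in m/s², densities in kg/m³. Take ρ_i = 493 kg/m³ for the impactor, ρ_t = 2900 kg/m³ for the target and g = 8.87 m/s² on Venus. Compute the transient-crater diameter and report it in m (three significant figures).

In SI units: v = 19600 m/s.
(ρ_i/ρ_t)^0.29 = (493/2900)^0.29 = 0.5982
d^0.74 = 30^0.74 = 12.39
v^0.47 = 19600^0.47 = 104.1
g^-0.22 = 8.87^-0.22 = 0.6187
D = 1.36 × 0.5982 × 12.39 × 104.1 × 0.6187 = 649.2 m

D ≈ 649 m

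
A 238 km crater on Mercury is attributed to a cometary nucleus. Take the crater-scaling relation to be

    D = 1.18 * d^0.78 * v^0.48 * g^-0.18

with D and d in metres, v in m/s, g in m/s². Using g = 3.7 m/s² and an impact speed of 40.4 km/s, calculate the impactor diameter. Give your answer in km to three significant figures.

d ≈ 12.5 km

Rearranging for d: d = [D / (1.18 · 40400^0.48 · 3.7^-0.18)]^(1/0.78).
D = 238000 m.
40400^0.48 = 162.6
3.7^-0.18 = 0.7902
Denominator = 1.18 × 162.6 × 0.7902 = 151.6
D / 151.6 = 238000 / 151.6 = 1570
d = 1570^(1/0.78) = 1570^1.2821 = 12516 m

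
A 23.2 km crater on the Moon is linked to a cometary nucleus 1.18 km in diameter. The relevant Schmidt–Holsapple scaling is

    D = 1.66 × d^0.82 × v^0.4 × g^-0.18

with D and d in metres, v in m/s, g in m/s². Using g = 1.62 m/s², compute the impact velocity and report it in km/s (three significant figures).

Rearranging for v: v = [D / (1.66 · 1180^0.82 · 1.62^-0.18)]^(1/0.4).
D = 23200 m.
1180^0.82 = 330.3
1.62^-0.18 = 0.9168
Denominator = 1.66 × 330.3 × 0.9168 = 502.7
D / 502.7 = 23200 / 502.7 = 46.15
v = 46.15^(1/0.4) = 46.15^2.5 = 14469 m/s

v ≈ 14.5 km/s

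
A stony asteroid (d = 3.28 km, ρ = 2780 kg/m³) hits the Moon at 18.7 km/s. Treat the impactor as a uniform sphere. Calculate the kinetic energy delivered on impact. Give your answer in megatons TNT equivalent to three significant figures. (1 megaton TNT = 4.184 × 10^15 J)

d = 3280 m; v = 18700 m/s.
Mass m = (π/6) ρ d³ = (π/6) × 2780 × (3280)³ = 5.136 × 10^13 kg
E = ½ m v² = 0.5 × 5.136 × 10^13 × (18700)² = 8.980 × 10^21 J
   = 8.980 × 10^21 / 4.184×10^15 = 2.146 × 10^6 Mt

E ≈ 2.15 × 10^6 Mt TNT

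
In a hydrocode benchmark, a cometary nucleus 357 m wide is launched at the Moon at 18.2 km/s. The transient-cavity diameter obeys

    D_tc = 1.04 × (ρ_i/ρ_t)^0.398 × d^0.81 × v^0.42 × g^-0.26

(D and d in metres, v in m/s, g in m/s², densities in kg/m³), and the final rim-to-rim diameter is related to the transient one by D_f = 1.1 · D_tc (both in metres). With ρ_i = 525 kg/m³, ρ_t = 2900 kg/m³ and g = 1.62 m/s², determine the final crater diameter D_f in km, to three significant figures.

v = 18200 m/s.
(ρ_i/ρ_t)^0.398 = (525/2900)^0.398 = 0.5065
d^0.81 = 357^0.81 = 116.9
v^0.42 = 18200^0.42 = 61.55
g^-0.26 = 1.62^-0.26 = 0.8821
D_tc = 1.04 × 0.5065 × 116.9 × 61.55 × 0.8821 = 3343 m
D_f = 1.1 × 3343 = 3677 m
     = 3.677 km

D_f ≈ 3.68 km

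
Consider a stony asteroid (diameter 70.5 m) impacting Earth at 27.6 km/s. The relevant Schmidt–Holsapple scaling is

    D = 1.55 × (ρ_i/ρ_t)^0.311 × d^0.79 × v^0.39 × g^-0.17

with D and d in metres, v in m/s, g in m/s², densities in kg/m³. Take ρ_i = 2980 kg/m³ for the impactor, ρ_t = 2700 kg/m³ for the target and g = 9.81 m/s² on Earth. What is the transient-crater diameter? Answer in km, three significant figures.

In SI units: v = 27600 m/s.
(ρ_i/ρ_t)^0.311 = (2980/2700)^0.311 = 1.031
d^0.79 = 70.5^0.79 = 28.84
v^0.39 = 27600^0.39 = 53.95
g^-0.17 = 9.81^-0.17 = 0.6783
D = 1.55 × 1.031 × 28.84 × 53.95 × 0.6783 = 1687 m
   = 1.687 km

D ≈ 1.69 km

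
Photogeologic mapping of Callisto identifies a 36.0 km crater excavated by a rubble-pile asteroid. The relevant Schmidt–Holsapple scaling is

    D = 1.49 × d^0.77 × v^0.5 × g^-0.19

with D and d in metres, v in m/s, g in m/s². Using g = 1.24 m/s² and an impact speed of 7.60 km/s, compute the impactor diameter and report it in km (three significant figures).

Rearranging for d: d = [D / (1.49 · 7600^0.5 · 1.24^-0.19)]^(1/0.77).
D = 36000 m.
7600^0.5 = 87.18
1.24^-0.19 = 0.9600
Denominator = 1.49 × 87.18 × 0.9600 = 124.7
D / 124.7 = 36000 / 124.7 = 288.7
d = 288.7^(1/0.77) = 288.7^1.2987 = 1568 m

d ≈ 1.57 km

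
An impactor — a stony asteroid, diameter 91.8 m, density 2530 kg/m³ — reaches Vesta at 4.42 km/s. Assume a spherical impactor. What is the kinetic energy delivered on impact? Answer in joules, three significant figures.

v = 4420 m/s.
Mass m = (π/6) ρ d³ = (π/6) × 2530 × (91.8)³ = 1.025 × 10^9 kg
E = ½ m v² = 0.5 × 1.025 × 10^9 × (4420)² = 1.001 × 10^16 J

E ≈ 1.00 × 10^16 J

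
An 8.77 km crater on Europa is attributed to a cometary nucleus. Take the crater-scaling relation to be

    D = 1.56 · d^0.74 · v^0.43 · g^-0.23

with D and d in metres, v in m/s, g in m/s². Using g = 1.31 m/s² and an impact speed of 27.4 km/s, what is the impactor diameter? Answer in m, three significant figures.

Rearranging for d: d = [D / (1.56 · 27400^0.43 · 1.31^-0.23)]^(1/0.74).
D = 8770 m.
27400^0.43 = 80.95
1.31^-0.23 = 0.9398
Denominator = 1.56 × 80.95 × 0.9398 = 118.7
D / 118.7 = 8770 / 118.7 = 73.88
d = 73.88^(1/0.74) = 73.88^1.3514 = 335.1 m

d ≈ 335 m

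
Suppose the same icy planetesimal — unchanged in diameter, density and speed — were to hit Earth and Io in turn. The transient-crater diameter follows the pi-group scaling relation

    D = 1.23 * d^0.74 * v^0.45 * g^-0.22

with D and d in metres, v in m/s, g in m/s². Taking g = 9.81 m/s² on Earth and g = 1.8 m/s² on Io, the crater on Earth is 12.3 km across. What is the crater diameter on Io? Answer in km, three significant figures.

All impactor-dependent factors cancel in the ratio, leaving D_Io/D_Earth = (g_Io/g_Earth)^-0.22.
(1.8/9.81)^-0.22 = 0.1835^-0.22 = 1.452
D_Io = 1.452 × 12.3 km = 17.9 km

D ≈ 17.9 km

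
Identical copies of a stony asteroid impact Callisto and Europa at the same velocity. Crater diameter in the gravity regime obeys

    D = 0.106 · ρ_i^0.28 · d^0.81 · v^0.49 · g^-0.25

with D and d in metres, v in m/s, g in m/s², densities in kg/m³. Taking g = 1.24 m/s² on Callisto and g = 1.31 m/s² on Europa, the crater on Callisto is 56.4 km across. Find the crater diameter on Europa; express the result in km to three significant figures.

All impactor-dependent factors cancel in the ratio, leaving D_Europa/D_Callisto = (g_Europa/g_Callisto)^-0.25.
(1.31/1.24)^-0.25 = 1.056^-0.25 = 0.9865
D_Europa = 0.9865 × 56.4 km = 55.6 km

D ≈ 55.6 km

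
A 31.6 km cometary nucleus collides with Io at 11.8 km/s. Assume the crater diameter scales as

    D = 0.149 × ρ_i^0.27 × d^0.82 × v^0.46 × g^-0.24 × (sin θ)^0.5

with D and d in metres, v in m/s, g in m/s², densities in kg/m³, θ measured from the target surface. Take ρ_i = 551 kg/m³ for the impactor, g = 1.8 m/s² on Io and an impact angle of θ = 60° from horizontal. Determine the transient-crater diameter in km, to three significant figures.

In SI units: d = 31600 m, v = 11800 m/s.
ρ_i^0.27 = 551^0.27 = 5.497
d^0.82 = 31600^0.82 = 4895
v^0.46 = 11800^0.46 = 74.66
g^-0.24 = 1.8^-0.24 = 0.8684
(sin 60°)^0.5 = 0.8660^0.5 = 0.9306
D = 0.149 × 5.497 × 4895 × 74.66 × 0.8684 × 0.9306 = 2.419 × 10^5 m
   = 241.9 km

D ≈ 242 km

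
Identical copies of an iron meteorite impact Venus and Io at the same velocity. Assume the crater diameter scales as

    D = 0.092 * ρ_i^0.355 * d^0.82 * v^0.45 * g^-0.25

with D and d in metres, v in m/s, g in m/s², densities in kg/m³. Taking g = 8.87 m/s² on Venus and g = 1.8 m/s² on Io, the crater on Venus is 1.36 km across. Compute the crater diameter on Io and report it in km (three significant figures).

D ≈ 2.03 km

All impactor-dependent factors cancel in the ratio, leaving D_Io/D_Venus = (g_Io/g_Venus)^-0.25.
(1.8/8.87)^-0.25 = 0.2029^-0.25 = 1.490
D_Io = 1.490 × 1.36 km = 2.03 km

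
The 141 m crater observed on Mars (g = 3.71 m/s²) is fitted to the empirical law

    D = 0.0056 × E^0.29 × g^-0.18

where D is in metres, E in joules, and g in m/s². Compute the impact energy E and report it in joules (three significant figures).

Rearranging: E = [D / (0.0056 · g^-0.18)]^(1/0.29).
g^-0.18 = 3.71^-0.18 = 0.7898
D / (0.0056 × 0.7898) = 141 / (4.423 × 10^-3) = 3.188 × 10^4
E = (3.188 × 10^4)^3.4483 = 3.384 × 10^15 J

E ≈ 3.38 × 10^15 J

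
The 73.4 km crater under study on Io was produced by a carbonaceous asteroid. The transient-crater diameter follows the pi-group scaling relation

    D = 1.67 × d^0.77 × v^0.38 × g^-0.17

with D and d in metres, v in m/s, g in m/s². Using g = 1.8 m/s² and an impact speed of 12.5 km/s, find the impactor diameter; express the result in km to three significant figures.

d ≈ 11.6 km

Rearranging for d: d = [D / (1.67 · 12500^0.38 · 1.8^-0.17)]^(1/0.77).
D = 73400 m.
12500^0.38 = 36.04
1.8^-0.17 = 0.9049
Denominator = 1.67 × 36.04 × 0.9049 = 54.46
D / 54.46 = 73400 / 54.46 = 1348
d = 1348^(1/0.77) = 1348^1.2987 = 11602 m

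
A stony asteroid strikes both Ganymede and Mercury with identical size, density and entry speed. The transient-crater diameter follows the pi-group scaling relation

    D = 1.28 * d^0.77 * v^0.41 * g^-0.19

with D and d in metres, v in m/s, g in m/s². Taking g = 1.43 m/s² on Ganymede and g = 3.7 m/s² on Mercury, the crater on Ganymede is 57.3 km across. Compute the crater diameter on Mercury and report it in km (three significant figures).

D ≈ 47.8 km

All impactor-dependent factors cancel in the ratio, leaving D_Mercury/D_Ganymede = (g_Mercury/g_Ganymede)^-0.19.
(3.7/1.43)^-0.19 = 2.587^-0.19 = 0.8348
D_Mercury = 0.8348 × 57.3 km = 47.8 km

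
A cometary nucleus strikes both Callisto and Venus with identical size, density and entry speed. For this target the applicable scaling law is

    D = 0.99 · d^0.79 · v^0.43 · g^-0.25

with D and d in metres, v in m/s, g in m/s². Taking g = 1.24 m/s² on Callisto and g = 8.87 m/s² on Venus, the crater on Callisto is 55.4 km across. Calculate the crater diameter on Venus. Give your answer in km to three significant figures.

All impactor-dependent factors cancel in the ratio, leaving D_Venus/D_Callisto = (g_Venus/g_Callisto)^-0.25.
(8.87/1.24)^-0.25 = 7.153^-0.25 = 0.6115
D_Venus = 0.6115 × 55.4 km = 33.9 km

D ≈ 33.9 km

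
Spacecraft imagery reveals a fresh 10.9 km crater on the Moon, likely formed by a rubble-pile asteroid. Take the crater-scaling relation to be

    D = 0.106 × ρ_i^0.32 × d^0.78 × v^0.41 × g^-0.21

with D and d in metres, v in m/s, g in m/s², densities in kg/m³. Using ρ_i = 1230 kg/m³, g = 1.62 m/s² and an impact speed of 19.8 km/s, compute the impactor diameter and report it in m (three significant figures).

d ≈ 904 m

Rearranging for d: d = [D / (0.106 · 1230^0.32 · 19800^0.41 · 1.62^-0.21)]^(1/0.78).
D = 10900 m.
1230^0.32 = 9.745
19800^0.41 = 57.76
1.62^-0.21 = 0.9037
Denominator = 0.106 × 9.745 × 57.76 × 0.9037 = 53.92
D / 53.92 = 10900 / 53.92 = 202.2
d = 202.2^(1/0.78) = 202.2^1.2821 = 904.2 m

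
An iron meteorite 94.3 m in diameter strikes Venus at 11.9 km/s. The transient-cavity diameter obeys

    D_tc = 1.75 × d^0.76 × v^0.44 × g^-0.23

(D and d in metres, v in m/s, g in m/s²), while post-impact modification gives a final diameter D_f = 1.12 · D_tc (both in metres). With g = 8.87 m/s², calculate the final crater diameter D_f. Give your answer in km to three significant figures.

v = 11900 m/s.
d^0.76 = 94.3^0.76 = 31.67
v^0.44 = 11900^0.44 = 62.12
g^-0.23 = 8.87^-0.23 = 0.6053
D_tc = 1.75 × 31.67 × 62.12 × 0.6053 = 2084 m
D_f = 1.12 × 2084 = 2334 m
     = 2.334 km

D_f ≈ 2.33 km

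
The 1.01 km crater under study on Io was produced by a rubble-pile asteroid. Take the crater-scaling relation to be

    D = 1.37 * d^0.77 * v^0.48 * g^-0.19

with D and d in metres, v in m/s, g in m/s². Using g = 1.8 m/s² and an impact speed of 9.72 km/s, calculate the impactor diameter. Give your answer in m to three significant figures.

Rearranging for d: d = [D / (1.37 · 9720^0.48 · 1.8^-0.19)]^(1/0.77).
D = 1010 m.
9720^0.48 = 82.05
1.8^-0.19 = 0.8943
Denominator = 1.37 × 82.05 × 0.8943 = 100.5
D / 100.5 = 1010 / 100.5 = 10.05
d = 10.05^(1/0.77) = 10.05^1.2987 = 20.02 m

d ≈ 20.0 m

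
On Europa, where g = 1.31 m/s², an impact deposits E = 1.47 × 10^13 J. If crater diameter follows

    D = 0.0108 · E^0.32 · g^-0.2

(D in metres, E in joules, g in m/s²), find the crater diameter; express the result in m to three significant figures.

D ≈ 167 m

E^0.32 = (1.47 × 10^13)^0.32 = 1.635 × 10^4
g^-0.2 = 1.31^-0.2 = 0.9474
D = 0.0108 × 1.635 × 10^4 × 0.9474 = 167.3 m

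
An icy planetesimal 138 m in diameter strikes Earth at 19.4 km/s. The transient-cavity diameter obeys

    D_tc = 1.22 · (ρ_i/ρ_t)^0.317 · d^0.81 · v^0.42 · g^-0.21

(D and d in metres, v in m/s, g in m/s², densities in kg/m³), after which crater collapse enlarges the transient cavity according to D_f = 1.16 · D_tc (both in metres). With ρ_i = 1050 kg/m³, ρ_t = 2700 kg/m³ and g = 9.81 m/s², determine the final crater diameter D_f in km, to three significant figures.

D_f ≈ 2.22 km

v = 19400 m/s.
(ρ_i/ρ_t)^0.317 = (1050/2700)^0.317 = 0.7413
d^0.81 = 138^0.81 = 54.11
v^0.42 = 19400^0.42 = 63.22
g^-0.21 = 9.81^-0.21 = 0.6191
D_tc = 1.22 × 0.7413 × 54.11 × 63.22 × 0.6191 = 1915 m
D_f = 1.16 × 1915 = 2221 m
     = 2.221 km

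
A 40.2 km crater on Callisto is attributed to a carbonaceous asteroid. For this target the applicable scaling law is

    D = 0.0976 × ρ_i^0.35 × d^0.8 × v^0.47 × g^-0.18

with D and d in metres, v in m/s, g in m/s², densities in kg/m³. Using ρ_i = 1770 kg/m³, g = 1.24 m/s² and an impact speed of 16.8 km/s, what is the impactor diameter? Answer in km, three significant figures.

Rearranging for d: d = [D / (0.0976 · 1770^0.35 · 16800^0.47 · 1.24^-0.18)]^(1/0.8).
D = 40200 m.
1770^0.35 = 13.70
16800^0.47 = 96.80
1.24^-0.18 = 0.9620
Denominator = 0.0976 × 13.70 × 96.80 × 0.9620 = 124.5
D / 124.5 = 40200 / 124.5 = 322.9
d = 322.9^(1/0.8) = 322.9^1.25 = 1369 m

d ≈ 1.37 km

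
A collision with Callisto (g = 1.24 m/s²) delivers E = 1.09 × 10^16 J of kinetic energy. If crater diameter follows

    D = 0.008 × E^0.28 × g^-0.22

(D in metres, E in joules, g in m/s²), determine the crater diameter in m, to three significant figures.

E^0.28 = (1.09 × 10^16)^0.28 = 3.094 × 10^4
g^-0.22 = 1.24^-0.22 = 0.9538
D = 0.008 × 3.094 × 10^4 × 0.9538 = 236.1 m

D ≈ 236 m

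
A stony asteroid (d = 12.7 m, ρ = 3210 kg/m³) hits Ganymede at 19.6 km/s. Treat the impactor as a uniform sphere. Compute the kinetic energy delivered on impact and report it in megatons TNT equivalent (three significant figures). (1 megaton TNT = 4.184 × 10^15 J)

E ≈ 0.158 Mt TNT

v = 19600 m/s.
Mass m = (π/6) ρ d³ = (π/6) × 3210 × (12.7)³ = 3.443 × 10^6 kg
E = ½ m v² = 0.5 × 3.443 × 10^6 × (19600)² = 6.613 × 10^14 J
   = 6.613 × 10^14 / 4.184×10^15 = 0.1581 Mt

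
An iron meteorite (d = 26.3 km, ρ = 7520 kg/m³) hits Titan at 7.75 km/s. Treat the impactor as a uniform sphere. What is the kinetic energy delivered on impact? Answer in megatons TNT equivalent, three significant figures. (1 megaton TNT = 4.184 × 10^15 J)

E ≈ 5.14 × 10^8 Mt TNT

d = 26300 m; v = 7750 m/s.
Mass m = (π/6) ρ d³ = (π/6) × 7520 × (26300)³ = 7.163 × 10^16 kg
E = ½ m v² = 0.5 × 7.163 × 10^16 × (7750)² = 2.151 × 10^24 J
   = 2.151 × 10^24 / 4.184×10^15 = 5.141 × 10^8 Mt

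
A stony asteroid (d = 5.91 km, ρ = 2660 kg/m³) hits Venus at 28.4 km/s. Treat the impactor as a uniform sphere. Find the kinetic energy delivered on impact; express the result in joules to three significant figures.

E ≈ 1.16 × 10^23 J

d = 5910 m; v = 28400 m/s.
Mass m = (π/6) ρ d³ = (π/6) × 2660 × (5910)³ = 2.875 × 10^14 kg
E = ½ m v² = 0.5 × 2.875 × 10^14 × (28400)² = 1.159 × 10^23 J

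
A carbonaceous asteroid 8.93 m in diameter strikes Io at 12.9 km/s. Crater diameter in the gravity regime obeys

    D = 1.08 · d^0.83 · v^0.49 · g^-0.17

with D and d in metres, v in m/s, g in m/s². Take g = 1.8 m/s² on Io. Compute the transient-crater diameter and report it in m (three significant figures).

In SI units: v = 12900 m/s.
d^0.83 = 8.93^0.83 = 6.155
v^0.49 = 12900^0.49 = 103.3
g^-0.17 = 1.8^-0.17 = 0.9049
D = 1.08 × 6.155 × 103.3 × 0.9049 = 621.4 m

D ≈ 621 m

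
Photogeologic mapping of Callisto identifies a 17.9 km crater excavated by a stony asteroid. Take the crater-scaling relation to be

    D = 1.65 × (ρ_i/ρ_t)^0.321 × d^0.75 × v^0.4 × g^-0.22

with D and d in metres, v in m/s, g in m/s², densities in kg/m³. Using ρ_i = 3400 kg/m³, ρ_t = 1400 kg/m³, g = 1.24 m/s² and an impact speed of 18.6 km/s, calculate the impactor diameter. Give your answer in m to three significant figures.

Rearranging for d: d = [D / (1.65 · (3400/1400)^0.321 · 18600^0.4 · 1.24^-0.22)]^(1/0.75).
D = 17900 m.
(3400/1400)^0.321 = 1.330
18600^0.4 = 51.03
1.24^-0.22 = 0.9538
Denominator = 1.65 × 1.330 × 51.03 × 0.9538 = 106.8
D / 106.8 = 17900 / 106.8 = 167.6
d = 167.6^(1/0.75) = 167.6^1.3333 = 923.9 m

d ≈ 924 m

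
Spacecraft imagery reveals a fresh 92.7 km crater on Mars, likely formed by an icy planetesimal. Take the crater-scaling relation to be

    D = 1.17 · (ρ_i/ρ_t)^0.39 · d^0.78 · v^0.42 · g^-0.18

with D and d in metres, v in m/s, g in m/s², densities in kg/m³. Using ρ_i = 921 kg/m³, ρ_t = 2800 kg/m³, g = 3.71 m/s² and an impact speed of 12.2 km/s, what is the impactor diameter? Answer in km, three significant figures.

Rearranging for d: d = [D / (1.17 · (921/2800)^0.39 · 12200^0.42 · 3.71^-0.18)]^(1/0.78).
D = 92700 m.
(921/2800)^0.39 = 0.6481
12200^0.42 = 52.03
3.71^-0.18 = 0.7898
Denominator = 1.17 × 0.6481 × 52.03 × 0.7898 = 31.16
D / 31.16 = 92700 / 31.16 = 2975
d = 2975^(1/0.78) = 2975^1.2821 = 28403 m

d ≈ 28.4 km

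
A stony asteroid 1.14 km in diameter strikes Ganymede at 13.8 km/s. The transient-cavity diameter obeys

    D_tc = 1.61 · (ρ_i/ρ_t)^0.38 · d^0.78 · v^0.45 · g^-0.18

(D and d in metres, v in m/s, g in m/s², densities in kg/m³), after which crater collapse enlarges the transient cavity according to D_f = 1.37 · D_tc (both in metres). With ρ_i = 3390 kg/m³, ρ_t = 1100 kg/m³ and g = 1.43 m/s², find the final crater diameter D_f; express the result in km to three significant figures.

In SI: d = 1140 m, v = 13800 m/s.
(ρ_i/ρ_t)^0.38 = (3390/1100)^0.38 = 1.534
d^0.78 = 1140^0.78 = 242.3
v^0.45 = 13800^0.45 = 72.94
g^-0.18 = 1.43^-0.18 = 0.9376
D_tc = 1.61 × 1.534 × 242.3 × 72.94 × 0.9376 = 40920 m
D_f = 1.37 × 40920 = 56060 m
     = 56.06 km

D_f ≈ 56.1 km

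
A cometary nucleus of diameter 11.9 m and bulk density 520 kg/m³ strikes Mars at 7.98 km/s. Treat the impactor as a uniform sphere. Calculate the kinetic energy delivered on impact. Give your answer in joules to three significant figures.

E ≈ 1.46 × 10^13 J

v = 7980 m/s.
Mass m = (π/6) ρ d³ = (π/6) × 520 × (11.9)³ = 4.588 × 10^5 kg
E = ½ m v² = 0.5 × 4.588 × 10^5 × (7980)² = 1.461 × 10^13 J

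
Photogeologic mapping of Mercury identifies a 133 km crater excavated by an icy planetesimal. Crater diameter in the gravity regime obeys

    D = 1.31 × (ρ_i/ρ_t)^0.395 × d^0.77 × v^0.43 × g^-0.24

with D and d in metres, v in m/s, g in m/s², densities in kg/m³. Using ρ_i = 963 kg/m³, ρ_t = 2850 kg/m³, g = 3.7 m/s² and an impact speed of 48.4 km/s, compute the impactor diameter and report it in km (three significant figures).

Rearranging for d: d = [D / (1.31 · (963/2850)^0.395 · 48400^0.43 · 3.7^-0.24)]^(1/0.77).
D = 133000 m.
(963/2850)^0.395 = 0.6514
48400^0.43 = 103.4
3.7^-0.24 = 0.7305
Denominator = 1.31 × 0.6514 × 103.4 × 0.7305 = 64.46
D / 64.46 = 133000 / 64.46 = 2063
d = 2063^(1/0.77) = 2063^1.2987 = 20162 m

d ≈ 20.2 km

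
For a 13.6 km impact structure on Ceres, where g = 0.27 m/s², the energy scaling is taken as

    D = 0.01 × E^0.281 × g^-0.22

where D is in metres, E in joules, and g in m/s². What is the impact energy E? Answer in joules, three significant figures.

Rearranging: E = [D / (0.01 · g^-0.22)]^(1/0.281).
D = 13600 m.
g^-0.22 = 0.27^-0.22 = 1.334
D / (0.01 × 1.334) = 13600 / (0.01334) = 1.019 × 10^6
E = (1.019 × 10^6)^3.5587 = 2.406 × 10^21 J

E ≈ 2.41 × 10^21 J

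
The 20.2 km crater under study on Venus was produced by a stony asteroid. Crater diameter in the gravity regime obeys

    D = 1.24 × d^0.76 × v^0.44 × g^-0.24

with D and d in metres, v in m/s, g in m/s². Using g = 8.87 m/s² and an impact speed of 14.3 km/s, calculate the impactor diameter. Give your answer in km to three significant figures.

Rearranging for d: d = [D / (1.24 · 14300^0.44 · 8.87^-0.24)]^(1/0.76).
D = 20200 m.
14300^0.44 = 67.35
8.87^-0.24 = 0.5922
Denominator = 1.24 × 67.35 × 0.5922 = 49.46
D / 49.46 = 20200 / 49.46 = 408.4
d = 408.4^(1/0.76) = 408.4^1.3158 = 2727 m

d ≈ 2.73 km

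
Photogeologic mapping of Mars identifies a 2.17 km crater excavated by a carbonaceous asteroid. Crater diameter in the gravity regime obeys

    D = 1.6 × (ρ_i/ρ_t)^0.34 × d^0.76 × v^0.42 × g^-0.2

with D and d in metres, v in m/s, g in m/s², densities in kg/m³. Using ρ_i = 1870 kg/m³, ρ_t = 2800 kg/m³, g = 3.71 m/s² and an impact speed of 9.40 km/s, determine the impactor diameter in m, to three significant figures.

d ≈ 143 m

Rearranging for d: d = [D / (1.6 · (1870/2800)^0.34 · 9400^0.42 · 3.71^-0.2)]^(1/0.76).
D = 2170 m.
(1870/2800)^0.34 = 0.8718
9400^0.42 = 46.64
3.71^-0.2 = 0.7694
Denominator = 1.6 × 0.8718 × 46.64 × 0.7694 = 50.06
D / 50.06 = 2170 / 50.06 = 43.35
d = 43.35^(1/0.76) = 43.35^1.3158 = 142.5 m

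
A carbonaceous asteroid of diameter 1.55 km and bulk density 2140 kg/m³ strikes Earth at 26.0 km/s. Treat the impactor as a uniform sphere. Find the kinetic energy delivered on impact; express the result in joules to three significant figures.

E ≈ 1.41 × 10^21 J

d = 1550 m; v = 26000 m/s.
Mass m = (π/6) ρ d³ = (π/6) × 2140 × (1550)³ = 4.173 × 10^12 kg
E = ½ m v² = 0.5 × 4.173 × 10^12 × (26000)² = 1.410 × 10^21 J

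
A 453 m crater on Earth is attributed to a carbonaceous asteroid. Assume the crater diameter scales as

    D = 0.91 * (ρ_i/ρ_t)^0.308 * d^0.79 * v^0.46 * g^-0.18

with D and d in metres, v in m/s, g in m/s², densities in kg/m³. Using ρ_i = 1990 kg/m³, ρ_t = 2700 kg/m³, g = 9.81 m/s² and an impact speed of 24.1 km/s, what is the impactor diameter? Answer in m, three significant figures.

d ≈ 13.8 m

Rearranging for d: d = [D / (0.91 · (1990/2700)^0.308 · 24100^0.46 · 9.81^-0.18)]^(1/0.79).
(1990/2700)^0.308 = 0.9103
24100^0.46 = 103.7
9.81^-0.18 = 0.6630
Denominator = 0.91 × 0.9103 × 103.7 × 0.6630 = 56.95
D / 56.95 = 453 / 56.95 = 7.954
d = 7.954^(1/0.79) = 7.954^1.2658 = 13.80 m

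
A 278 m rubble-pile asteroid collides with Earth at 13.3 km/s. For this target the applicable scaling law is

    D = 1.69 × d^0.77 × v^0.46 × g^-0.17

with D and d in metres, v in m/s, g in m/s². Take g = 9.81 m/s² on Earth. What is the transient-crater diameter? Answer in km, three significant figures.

In SI units: v = 13300 m/s.
d^0.77 = 278^0.77 = 76.19
v^0.46 = 13300^0.46 = 78.88
g^-0.17 = 9.81^-0.17 = 0.6783
D = 1.69 × 76.19 × 78.88 × 0.6783 = 6889 m
   = 6.889 km

D ≈ 6.89 km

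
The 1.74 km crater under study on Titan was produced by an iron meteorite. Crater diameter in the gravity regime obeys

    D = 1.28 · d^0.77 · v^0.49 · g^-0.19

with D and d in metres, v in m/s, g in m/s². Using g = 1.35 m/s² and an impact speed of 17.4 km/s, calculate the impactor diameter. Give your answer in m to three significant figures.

d ≈ 25.3 m

Rearranging for d: d = [D / (1.28 · 17400^0.49 · 1.35^-0.19)]^(1/0.77).
D = 1740 m.
17400^0.49 = 119.6
1.35^-0.19 = 0.9446
Denominator = 1.28 × 119.6 × 0.9446 = 144.6
D / 144.6 = 1740 / 144.6 = 12.03
d = 12.03^(1/0.77) = 12.03^1.2987 = 25.29 m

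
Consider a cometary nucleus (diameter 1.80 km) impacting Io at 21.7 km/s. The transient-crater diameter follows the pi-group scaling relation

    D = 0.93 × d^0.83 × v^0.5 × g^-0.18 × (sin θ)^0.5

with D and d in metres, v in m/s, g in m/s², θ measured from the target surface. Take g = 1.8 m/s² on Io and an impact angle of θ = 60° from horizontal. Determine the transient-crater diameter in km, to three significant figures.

D ≈ 57.7 km

In SI units: d = 1800 m, v = 21700 m/s.
d^0.83 = 1800^0.83 = 503.4
v^0.5 = 21700^0.5 = 147.3
g^-0.18 = 1.8^-0.18 = 0.8996
(sin 60°)^0.5 = 0.8660^0.5 = 0.9306
D = 0.93 × 503.4 × 147.3 × 0.8996 × 0.9306 = 57731 m
   = 57.73 km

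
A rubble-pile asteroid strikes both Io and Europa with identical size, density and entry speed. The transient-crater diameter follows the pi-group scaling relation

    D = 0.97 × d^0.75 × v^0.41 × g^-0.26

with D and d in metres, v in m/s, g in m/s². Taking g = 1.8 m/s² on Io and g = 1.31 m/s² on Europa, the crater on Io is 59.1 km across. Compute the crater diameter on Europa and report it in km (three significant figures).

All impactor-dependent factors cancel in the ratio, leaving D_Europa/D_Io = (g_Europa/g_Io)^-0.26.
(1.31/1.8)^-0.26 = 0.7278^-0.26 = 1.086
D_Europa = 1.086 × 59.1 km = 64.2 km

D ≈ 64.2 km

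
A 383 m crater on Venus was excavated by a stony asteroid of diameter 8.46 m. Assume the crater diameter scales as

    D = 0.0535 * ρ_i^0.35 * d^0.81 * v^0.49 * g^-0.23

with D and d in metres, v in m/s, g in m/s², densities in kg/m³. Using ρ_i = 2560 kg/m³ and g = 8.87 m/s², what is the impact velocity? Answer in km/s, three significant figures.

Rearranging for v: v = [D / (0.0535 · 2560^0.35 · 8.46^0.81 · 8.87^-0.23)]^(1/0.49).
2560^0.35 = 15.59
8.46^0.81 = 5.639
8.87^-0.23 = 0.6053
Denominator = 0.0535 × 15.59 × 5.639 × 0.6053 = 2.847
D / 2.847 = 383 / 2.847 = 134.5
v = 134.5^(1/0.49) = 134.5^2.0408 = 22095 m/s

v ≈ 22.1 km/s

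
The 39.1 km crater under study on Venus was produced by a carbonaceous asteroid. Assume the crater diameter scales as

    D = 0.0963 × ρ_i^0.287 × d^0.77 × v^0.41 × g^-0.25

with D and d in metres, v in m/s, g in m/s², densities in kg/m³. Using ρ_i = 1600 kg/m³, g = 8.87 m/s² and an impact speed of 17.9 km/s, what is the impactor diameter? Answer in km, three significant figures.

Rearranging for d: d = [D / (0.0963 · 1600^0.287 · 17900^0.41 · 8.87^-0.25)]^(1/0.77).
D = 39100 m.
1600^0.287 = 8.310
17900^0.41 = 55.42
8.87^-0.25 = 0.5795
Denominator = 0.0963 × 8.310 × 55.42 × 0.5795 = 25.70
D / 25.70 = 39100 / 25.70 = 1521
d = 1521^(1/0.77) = 1521^1.2987 = 13572 m

d ≈ 13.6 km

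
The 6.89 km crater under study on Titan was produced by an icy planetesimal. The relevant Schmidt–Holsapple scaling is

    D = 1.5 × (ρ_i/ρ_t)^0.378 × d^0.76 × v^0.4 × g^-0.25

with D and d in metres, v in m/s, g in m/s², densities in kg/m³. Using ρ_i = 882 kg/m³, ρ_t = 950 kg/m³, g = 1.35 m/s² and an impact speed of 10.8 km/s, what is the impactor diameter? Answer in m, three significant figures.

Rearranging for d: d = [D / (1.5 · (882/950)^0.378 · 10800^0.4 · 1.35^-0.25)]^(1/0.76).
D = 6890 m.
(882/950)^0.378 = 0.9723
10800^0.4 = 41.06
1.35^-0.25 = 0.9277
Denominator = 1.5 × 0.9723 × 41.06 × 0.9277 = 55.55
D / 55.55 = 6890 / 55.55 = 124.0
d = 124.0^(1/0.76) = 124.0^1.3158 = 568.2 m

d ≈ 568 m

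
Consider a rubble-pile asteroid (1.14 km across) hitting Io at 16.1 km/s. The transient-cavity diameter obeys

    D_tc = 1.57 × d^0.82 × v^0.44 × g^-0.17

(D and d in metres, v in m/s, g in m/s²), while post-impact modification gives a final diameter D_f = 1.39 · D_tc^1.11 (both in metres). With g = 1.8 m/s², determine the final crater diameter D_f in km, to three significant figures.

In SI: d = 1140 m, v = 16100 m/s.
d^0.82 = 1140^0.82 = 321.1
v^0.44 = 16100^0.44 = 70.96
g^-0.17 = 1.8^-0.17 = 0.9049
D_tc = 1.57 × 321.1 × 70.96 × 0.9049 = 32370 m
D_f = 1.39 × (32370)^1.11 = 1.410 × 10^5 m
     = 141.0 km

D_f ≈ 141 km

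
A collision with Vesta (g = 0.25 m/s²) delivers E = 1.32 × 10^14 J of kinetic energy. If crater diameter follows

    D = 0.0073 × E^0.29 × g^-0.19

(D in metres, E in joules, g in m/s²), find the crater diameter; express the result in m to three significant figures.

D ≈ 118 m

E^0.29 = (1.32 × 10^14)^0.29 = 1.244 × 10^4
g^-0.19 = 0.25^-0.19 = 1.301
D = 0.0073 × 1.244 × 10^4 × 1.301 = 118.1 m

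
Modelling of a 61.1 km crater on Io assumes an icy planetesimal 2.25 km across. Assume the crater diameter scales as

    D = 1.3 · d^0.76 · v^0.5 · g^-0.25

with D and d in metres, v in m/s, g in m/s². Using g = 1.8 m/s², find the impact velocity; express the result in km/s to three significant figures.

Rearranging for v: v = [D / (1.3 · 2250^0.76 · 1.8^-0.25)]^(1/0.5).
D = 61100 m.
2250^0.76 = 352.9
1.8^-0.25 = 0.8633
Denominator = 1.3 × 352.9 × 0.8633 = 396.1
D / 396.1 = 61100 / 396.1 = 154.3
v = 154.3^(1/0.5) = 154.3^2 = 23808 m/s

v ≈ 23.8 km/s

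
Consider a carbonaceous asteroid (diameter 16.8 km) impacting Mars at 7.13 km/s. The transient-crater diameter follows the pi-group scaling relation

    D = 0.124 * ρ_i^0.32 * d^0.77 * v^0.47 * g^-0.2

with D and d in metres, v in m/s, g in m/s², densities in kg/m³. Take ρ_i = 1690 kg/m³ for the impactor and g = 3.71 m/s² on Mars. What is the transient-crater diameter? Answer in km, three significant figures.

In SI units: d = 16800 m, v = 7130 m/s.
ρ_i^0.32 = 1690^0.32 = 10.79
d^0.77 = 16800^0.77 = 1793
v^0.47 = 7130^0.47 = 64.71
g^-0.2 = 3.71^-0.2 = 0.7694
D = 0.124 × 10.79 × 1793 × 64.71 × 0.7694 = 1.194 × 10^5 m
   = 119.4 km

D ≈ 119 km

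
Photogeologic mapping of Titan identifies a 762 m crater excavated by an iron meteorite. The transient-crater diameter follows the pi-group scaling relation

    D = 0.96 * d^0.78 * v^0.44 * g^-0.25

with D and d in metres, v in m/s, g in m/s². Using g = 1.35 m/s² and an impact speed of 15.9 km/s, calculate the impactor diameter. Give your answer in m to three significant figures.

d ≈ 24.5 m

Rearranging for d: d = [D / (0.96 · 15900^0.44 · 1.35^-0.25)]^(1/0.78).
15900^0.44 = 70.57
1.35^-0.25 = 0.9277
Denominator = 0.96 × 70.57 × 0.9277 = 62.85
D / 62.85 = 762 / 62.85 = 12.12
d = 12.12^(1/0.78) = 12.12^1.2821 = 24.50 m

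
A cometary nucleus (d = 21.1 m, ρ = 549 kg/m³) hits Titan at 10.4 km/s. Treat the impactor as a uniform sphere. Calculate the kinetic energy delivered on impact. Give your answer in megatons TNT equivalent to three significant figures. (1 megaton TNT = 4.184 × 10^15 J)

E ≈ 0.0349 Mt TNT

v = 10400 m/s.
Mass m = (π/6) ρ d³ = (π/6) × 549 × (21.1)³ = 2.700 × 10^6 kg
E = ½ m v² = 0.5 × 2.700 × 10^6 × (10400)² = 1.460 × 10^14 J
   = 1.460 × 10^14 / 4.184×10^15 = 0.03489 Mt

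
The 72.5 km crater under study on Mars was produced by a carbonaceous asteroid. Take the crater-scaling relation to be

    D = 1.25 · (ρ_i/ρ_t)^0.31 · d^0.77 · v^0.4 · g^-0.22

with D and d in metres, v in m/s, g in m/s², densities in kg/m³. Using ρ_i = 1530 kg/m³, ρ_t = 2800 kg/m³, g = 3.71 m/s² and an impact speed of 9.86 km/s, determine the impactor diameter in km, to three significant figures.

d ≈ 24.0 km

Rearranging for d: d = [D / (1.25 · (1530/2800)^0.31 · 9860^0.4 · 3.71^-0.22)]^(1/0.77).
D = 72500 m.
(1530/2800)^0.31 = 0.8292
9860^0.4 = 39.59
3.71^-0.22 = 0.7494
Denominator = 1.25 × 0.8292 × 39.59 × 0.7494 = 30.75
D / 30.75 = 72500 / 30.75 = 2358
d = 2358^(1/0.77) = 2358^1.2987 = 23984 m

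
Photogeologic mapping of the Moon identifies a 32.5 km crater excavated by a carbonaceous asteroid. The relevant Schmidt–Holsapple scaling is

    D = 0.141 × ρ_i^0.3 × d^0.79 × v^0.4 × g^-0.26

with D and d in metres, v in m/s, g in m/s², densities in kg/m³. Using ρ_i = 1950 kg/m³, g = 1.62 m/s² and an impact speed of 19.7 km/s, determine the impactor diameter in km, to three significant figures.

d ≈ 2.71 km

Rearranging for d: d = [D / (0.141 · 1950^0.3 · 19700^0.4 · 1.62^-0.26)]^(1/0.79).
D = 32500 m.
1950^0.3 = 9.705
19700^0.4 = 52.21
1.62^-0.26 = 0.8821
Denominator = 0.141 × 9.705 × 52.21 × 0.8821 = 63.02
D / 63.02 = 32500 / 63.02 = 515.7
d = 515.7^(1/0.79) = 515.7^1.2658 = 2712 m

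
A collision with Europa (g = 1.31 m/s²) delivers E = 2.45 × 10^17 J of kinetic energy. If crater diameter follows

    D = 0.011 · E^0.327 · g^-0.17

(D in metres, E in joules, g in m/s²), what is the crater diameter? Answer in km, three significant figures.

D ≈ 5.10 km

E^0.327 = (2.45 × 10^17)^0.327 = 4.856 × 10^5
g^-0.17 = 1.31^-0.17 = 0.9551
D = 0.011 × 4.856 × 10^5 × 0.9551 = 5102 m
   = 5.102 km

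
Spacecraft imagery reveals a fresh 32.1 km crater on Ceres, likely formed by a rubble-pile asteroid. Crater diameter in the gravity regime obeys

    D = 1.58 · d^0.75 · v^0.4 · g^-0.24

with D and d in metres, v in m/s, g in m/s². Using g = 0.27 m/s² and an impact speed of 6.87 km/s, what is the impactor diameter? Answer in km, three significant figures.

Rearranging for d: d = [D / (1.58 · 6870^0.4 · 0.27^-0.24)]^(1/0.75).
D = 32100 m.
6870^0.4 = 34.26
0.27^-0.24 = 1.369
Denominator = 1.58 × 34.26 × 1.369 = 74.11
D / 74.11 = 32100 / 74.11 = 433.1
d = 433.1^(1/0.75) = 433.1^1.3333 = 3276 m

d ≈ 3.28 km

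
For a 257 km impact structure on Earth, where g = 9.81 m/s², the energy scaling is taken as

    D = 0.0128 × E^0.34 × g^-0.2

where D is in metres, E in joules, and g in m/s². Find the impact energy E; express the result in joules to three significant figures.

E ≈ 1.15 × 10^22 J

Rearranging: E = [D / (0.0128 · g^-0.2)]^(1/0.34).
D = 257000 m.
g^-0.2 = 9.81^-0.2 = 0.6334
D / (0.0128 × 0.6334) = 257000 / (8.108 × 10^-3) = 3.170 × 10^7
E = (3.170 × 10^7)^2.9412 = 1.154 × 10^22 J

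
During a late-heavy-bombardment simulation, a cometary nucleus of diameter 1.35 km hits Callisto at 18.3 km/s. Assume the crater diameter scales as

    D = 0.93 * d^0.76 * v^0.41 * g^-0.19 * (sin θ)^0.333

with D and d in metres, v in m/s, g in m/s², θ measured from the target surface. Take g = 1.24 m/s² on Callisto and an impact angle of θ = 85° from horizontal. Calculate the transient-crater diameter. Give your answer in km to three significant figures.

D ≈ 11.9 km

In SI units: d = 1350 m, v = 18300 m/s.
d^0.76 = 1350^0.76 = 239.4
v^0.41 = 18300^0.41 = 55.92
g^-0.19 = 1.24^-0.19 = 0.9600
(sin 85°)^0.333 = 0.9962^0.333 = 0.9987
D = 0.93 × 239.4 × 55.92 × 0.9600 × 0.9987 = 11937 m
   = 11.94 km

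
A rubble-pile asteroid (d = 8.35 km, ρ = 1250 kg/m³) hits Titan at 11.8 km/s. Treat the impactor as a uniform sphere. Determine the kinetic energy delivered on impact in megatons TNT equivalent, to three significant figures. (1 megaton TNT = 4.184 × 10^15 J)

E ≈ 6.34 × 10^6 Mt TNT

d = 8350 m; v = 11800 m/s.
Mass m = (π/6) ρ d³ = (π/6) × 1250 × (8350)³ = 3.810 × 10^14 kg
E = ½ m v² = 0.5 × 3.810 × 10^14 × (11800)² = 2.653 × 10^22 J
   = 2.653 × 10^22 / 4.184×10^15 = 6.341 × 10^6 Mt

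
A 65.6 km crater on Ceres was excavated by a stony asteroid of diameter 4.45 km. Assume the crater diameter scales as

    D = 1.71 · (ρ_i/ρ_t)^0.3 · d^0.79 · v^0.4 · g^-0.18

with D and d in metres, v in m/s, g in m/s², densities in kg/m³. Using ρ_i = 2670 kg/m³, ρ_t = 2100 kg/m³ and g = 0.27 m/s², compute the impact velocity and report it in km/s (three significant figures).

v ≈ 8.32 km/s

Rearranging for v: v = [D / (1.71 · (2670/2100)^0.3 · 4450^0.79 · 0.27^-0.18)]^(1/0.4).
D = 65600 m.
(2670/2100)^0.3 = 1.075
4450^0.79 = 762.4
0.27^-0.18 = 1.266
Denominator = 1.71 × 1.075 × 762.4 × 1.266 = 1774
D / 1774 = 65600 / 1774 = 36.98
v = 36.98^(1/0.4) = 36.98^2.5 = 8316 m/s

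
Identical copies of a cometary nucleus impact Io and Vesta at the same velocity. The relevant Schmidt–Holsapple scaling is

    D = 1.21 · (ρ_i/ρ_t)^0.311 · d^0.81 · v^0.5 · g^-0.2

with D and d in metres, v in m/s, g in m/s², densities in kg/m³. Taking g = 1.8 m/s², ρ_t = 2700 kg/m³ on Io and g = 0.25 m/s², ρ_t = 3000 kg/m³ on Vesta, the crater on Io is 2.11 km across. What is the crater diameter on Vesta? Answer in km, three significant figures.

D ≈ 3.03 km

The impactor-only factors (d, v, ρ_i) cancel in the ratio, leaving D_Vesta/D_Io = (g_Vesta/g_Io)^-0.2 · (ρ_t,Io/ρ_t,Vesta)^0.311.
(0.25/1.8)^-0.2 = 0.1389^-0.2 = 1.484
(2700/3000)^0.311 = 0.9000^0.311 = 0.9678
Ratio = 1.484 × 0.9678 = 1.436
D_Vesta = 1.436 × 2.11 km = 3.03 km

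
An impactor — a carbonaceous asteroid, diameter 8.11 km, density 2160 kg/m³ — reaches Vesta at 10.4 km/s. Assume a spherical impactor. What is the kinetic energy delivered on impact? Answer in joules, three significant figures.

E ≈ 3.26 × 10^22 J

d = 8110 m; v = 10400 m/s.
Mass m = (π/6) ρ d³ = (π/6) × 2160 × (8110)³ = 6.033 × 10^14 kg
E = ½ m v² = 0.5 × 6.033 × 10^14 × (10400)² = 3.263 × 10^22 J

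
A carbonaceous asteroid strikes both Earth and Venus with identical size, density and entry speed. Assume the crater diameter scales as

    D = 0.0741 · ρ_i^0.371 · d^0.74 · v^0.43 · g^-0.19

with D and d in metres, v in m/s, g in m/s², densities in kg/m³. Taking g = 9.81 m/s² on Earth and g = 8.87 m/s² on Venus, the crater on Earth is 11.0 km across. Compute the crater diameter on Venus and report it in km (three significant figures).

D ≈ 11.2 km

All impactor-dependent factors cancel in the ratio, leaving D_Venus/D_Earth = (g_Venus/g_Earth)^-0.19.
(8.87/9.81)^-0.19 = 0.9042^-0.19 = 1.019
D_Venus = 1.019 × 11.0 km = 11.2 km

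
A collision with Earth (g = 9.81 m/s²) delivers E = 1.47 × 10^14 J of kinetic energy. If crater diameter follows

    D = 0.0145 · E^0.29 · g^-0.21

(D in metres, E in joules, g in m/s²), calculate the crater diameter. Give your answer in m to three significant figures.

D ≈ 115 m

E^0.29 = (1.47 × 10^14)^0.29 = 1.284 × 10^4
g^-0.21 = 9.81^-0.21 = 0.6191
D = 0.0145 × 1.284 × 10^4 × 0.6191 = 115.3 m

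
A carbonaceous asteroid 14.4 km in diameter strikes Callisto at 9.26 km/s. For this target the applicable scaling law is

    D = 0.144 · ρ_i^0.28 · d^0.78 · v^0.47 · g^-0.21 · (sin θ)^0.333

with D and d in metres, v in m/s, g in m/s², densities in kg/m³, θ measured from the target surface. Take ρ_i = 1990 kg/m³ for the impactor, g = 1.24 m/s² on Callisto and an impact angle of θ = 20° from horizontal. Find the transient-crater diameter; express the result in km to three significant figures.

In SI units: d = 14400 m, v = 9260 m/s.
ρ_i^0.28 = 1990^0.28 = 8.388
d^0.78 = 14400^0.78 = 1752
v^0.47 = 9260^0.47 = 73.17
g^-0.21 = 1.24^-0.21 = 0.9558
(sin 20°)^0.333 = 0.3420^0.333 = 0.6996
D = 0.144 × 8.388 × 1752 × 73.17 × 0.9558 × 0.6996 = 1.035 × 10^5 m
   = 103.5 km

D ≈ 104 km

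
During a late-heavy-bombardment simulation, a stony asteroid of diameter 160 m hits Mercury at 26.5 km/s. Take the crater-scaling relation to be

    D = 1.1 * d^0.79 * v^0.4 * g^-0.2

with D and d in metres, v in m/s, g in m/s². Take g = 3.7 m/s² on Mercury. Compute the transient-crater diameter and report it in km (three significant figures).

In SI units: v = 26500 m/s.
d^0.79 = 160^0.79 = 55.11
v^0.4 = 26500^0.4 = 58.79
g^-0.2 = 3.7^-0.2 = 0.7698
D = 1.1 × 55.11 × 58.79 × 0.7698 = 2743 m
   = 2.743 km

D ≈ 2.74 km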